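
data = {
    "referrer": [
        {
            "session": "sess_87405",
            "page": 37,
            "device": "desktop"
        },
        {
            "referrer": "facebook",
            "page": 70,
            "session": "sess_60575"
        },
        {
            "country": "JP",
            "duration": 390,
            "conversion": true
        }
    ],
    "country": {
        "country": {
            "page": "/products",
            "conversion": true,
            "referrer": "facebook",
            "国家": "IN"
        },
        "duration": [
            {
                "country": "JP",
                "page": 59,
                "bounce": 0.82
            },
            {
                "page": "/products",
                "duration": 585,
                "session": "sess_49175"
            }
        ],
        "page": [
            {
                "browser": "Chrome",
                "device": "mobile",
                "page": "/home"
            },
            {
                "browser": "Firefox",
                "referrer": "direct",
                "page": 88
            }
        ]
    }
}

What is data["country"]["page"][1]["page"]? 88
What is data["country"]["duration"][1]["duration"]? 585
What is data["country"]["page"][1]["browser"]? "Firefox"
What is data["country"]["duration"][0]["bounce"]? 0.82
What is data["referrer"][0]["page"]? 37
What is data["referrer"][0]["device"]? "desktop"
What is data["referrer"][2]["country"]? "JP"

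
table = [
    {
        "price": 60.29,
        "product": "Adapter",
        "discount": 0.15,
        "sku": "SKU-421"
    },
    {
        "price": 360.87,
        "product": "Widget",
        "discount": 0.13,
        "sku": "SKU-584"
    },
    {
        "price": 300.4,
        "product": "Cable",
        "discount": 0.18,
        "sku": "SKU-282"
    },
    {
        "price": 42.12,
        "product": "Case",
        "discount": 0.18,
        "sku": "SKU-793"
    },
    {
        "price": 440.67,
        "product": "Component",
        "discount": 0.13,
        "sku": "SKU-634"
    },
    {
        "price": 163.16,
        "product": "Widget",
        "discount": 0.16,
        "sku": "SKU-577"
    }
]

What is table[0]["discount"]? 0.15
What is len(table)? 6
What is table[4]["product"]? "Component"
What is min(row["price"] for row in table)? 42.12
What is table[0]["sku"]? "SKU-421"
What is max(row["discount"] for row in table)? 0.18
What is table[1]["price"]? 360.87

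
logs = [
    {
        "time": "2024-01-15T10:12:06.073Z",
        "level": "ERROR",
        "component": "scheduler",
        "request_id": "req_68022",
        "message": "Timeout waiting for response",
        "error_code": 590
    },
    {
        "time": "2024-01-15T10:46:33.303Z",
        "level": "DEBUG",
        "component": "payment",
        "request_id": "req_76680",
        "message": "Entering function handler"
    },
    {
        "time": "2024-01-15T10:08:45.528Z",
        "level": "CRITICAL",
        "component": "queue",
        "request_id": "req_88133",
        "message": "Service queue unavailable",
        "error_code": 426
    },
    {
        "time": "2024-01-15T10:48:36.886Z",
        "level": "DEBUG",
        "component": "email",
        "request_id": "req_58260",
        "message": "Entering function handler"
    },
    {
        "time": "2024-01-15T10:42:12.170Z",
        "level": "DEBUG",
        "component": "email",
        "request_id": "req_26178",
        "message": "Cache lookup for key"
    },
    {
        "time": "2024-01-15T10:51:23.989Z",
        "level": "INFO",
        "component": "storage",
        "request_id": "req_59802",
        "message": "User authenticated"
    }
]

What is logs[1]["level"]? "DEBUG"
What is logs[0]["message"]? "Timeout waiting for response"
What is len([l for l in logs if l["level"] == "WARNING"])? 0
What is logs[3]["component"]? "email"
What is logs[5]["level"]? "INFO"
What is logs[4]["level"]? "DEBUG"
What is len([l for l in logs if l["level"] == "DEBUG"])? 3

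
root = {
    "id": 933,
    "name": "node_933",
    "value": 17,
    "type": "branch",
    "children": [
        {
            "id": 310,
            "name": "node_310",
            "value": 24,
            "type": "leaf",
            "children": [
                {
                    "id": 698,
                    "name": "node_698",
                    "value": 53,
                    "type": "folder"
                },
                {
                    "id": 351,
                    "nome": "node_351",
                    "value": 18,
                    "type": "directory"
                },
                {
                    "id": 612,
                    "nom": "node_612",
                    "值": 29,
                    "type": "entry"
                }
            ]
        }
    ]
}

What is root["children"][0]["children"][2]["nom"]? "node_612"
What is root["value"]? 17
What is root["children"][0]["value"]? 24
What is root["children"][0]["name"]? "node_310"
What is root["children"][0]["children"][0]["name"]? "node_698"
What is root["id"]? 933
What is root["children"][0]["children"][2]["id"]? 612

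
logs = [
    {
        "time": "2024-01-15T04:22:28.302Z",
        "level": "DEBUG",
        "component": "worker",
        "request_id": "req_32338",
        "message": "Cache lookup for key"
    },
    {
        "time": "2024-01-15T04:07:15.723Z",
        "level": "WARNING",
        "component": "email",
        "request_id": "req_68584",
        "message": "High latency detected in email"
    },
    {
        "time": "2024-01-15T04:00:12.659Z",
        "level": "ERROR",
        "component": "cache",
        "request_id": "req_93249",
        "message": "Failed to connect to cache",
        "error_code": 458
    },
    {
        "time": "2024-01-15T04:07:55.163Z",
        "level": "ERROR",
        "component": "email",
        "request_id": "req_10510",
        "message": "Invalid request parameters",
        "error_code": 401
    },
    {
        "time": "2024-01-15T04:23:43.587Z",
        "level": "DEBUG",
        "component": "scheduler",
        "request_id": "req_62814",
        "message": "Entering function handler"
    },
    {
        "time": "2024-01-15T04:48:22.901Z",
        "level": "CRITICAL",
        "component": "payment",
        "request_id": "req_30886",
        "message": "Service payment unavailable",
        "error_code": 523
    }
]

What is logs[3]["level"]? "ERROR"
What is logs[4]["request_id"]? "req_62814"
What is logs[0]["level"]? "DEBUG"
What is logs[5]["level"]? "CRITICAL"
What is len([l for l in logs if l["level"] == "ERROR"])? 2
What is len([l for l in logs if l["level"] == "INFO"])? 0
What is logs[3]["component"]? "email"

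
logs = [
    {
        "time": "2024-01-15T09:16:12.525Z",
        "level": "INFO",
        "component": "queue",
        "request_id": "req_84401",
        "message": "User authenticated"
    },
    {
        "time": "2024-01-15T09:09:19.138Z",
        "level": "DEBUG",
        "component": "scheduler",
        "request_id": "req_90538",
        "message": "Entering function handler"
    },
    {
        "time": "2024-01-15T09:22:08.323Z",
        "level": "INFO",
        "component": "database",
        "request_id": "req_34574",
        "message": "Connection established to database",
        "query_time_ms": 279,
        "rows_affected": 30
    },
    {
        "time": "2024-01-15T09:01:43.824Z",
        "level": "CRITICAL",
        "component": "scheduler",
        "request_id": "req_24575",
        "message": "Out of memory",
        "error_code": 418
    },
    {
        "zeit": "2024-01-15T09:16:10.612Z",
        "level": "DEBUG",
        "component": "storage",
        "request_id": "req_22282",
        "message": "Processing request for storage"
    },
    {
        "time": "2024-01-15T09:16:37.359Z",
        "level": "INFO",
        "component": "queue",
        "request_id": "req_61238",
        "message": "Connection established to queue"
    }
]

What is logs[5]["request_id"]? "req_61238"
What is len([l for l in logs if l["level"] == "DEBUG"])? 2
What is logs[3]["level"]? "CRITICAL"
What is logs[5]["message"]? "Connection established to queue"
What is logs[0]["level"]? "INFO"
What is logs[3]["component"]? "scheduler"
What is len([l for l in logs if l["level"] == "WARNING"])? 0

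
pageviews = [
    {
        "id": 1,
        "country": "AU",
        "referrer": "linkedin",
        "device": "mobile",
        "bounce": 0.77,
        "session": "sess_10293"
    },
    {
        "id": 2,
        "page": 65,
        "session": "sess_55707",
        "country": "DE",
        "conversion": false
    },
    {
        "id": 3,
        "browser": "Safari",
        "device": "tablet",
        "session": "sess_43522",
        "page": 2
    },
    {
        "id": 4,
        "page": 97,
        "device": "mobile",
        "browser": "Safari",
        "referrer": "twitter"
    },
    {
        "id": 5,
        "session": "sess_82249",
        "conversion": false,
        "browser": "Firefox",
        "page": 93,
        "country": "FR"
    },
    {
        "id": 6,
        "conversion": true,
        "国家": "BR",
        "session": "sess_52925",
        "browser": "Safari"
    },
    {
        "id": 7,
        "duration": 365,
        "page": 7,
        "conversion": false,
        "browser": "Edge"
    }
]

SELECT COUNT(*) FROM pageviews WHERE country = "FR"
1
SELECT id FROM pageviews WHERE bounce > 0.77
[]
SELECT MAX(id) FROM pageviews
7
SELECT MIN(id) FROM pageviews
1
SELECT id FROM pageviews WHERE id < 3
[1, 2]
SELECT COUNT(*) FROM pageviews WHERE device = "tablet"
1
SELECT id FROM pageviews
[1, 2, 3, 4, 5, 6, 7]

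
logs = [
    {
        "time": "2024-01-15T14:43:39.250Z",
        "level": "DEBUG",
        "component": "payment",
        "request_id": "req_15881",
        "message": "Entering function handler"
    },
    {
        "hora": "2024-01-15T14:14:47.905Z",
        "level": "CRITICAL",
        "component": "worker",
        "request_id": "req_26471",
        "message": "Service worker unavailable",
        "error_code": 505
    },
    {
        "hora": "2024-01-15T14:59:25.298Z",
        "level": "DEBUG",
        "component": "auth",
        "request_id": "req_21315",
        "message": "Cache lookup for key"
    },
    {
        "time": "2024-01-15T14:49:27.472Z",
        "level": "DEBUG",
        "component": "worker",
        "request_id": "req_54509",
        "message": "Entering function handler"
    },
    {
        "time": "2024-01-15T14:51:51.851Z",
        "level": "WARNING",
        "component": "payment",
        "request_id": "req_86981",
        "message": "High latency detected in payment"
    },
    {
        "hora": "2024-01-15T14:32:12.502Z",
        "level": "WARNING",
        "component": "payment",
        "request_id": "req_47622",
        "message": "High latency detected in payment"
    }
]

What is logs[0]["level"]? "DEBUG"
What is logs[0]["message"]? "Entering function handler"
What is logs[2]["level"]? "DEBUG"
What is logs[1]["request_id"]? "req_26471"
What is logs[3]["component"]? "worker"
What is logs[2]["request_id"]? "req_21315"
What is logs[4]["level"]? "WARNING"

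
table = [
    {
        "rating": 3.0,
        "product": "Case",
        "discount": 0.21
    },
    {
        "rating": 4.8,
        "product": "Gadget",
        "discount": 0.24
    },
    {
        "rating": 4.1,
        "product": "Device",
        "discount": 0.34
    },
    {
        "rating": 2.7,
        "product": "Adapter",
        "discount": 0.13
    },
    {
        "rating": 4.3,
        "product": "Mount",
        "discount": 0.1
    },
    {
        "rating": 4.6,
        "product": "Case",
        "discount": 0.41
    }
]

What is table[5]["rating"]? 4.6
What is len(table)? 6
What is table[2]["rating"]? 4.1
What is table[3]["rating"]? 2.7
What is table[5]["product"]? "Case"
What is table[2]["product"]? "Device"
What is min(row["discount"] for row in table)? 0.1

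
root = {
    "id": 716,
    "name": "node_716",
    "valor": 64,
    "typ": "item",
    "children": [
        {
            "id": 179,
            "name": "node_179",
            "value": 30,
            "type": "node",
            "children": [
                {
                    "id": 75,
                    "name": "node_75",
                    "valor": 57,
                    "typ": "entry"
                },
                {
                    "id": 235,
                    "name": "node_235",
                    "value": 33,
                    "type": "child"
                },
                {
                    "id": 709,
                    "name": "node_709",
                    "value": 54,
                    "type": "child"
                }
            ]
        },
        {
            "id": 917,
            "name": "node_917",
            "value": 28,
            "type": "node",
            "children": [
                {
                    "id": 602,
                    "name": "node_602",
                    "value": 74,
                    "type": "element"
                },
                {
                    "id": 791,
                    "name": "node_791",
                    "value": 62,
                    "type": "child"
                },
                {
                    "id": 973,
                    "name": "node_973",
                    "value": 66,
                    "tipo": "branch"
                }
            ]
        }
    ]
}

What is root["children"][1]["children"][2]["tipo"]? "branch"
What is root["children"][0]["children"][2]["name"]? "node_709"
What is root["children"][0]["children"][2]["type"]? "child"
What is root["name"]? "node_716"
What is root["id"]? 716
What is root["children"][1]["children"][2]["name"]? "node_973"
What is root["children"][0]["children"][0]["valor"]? 57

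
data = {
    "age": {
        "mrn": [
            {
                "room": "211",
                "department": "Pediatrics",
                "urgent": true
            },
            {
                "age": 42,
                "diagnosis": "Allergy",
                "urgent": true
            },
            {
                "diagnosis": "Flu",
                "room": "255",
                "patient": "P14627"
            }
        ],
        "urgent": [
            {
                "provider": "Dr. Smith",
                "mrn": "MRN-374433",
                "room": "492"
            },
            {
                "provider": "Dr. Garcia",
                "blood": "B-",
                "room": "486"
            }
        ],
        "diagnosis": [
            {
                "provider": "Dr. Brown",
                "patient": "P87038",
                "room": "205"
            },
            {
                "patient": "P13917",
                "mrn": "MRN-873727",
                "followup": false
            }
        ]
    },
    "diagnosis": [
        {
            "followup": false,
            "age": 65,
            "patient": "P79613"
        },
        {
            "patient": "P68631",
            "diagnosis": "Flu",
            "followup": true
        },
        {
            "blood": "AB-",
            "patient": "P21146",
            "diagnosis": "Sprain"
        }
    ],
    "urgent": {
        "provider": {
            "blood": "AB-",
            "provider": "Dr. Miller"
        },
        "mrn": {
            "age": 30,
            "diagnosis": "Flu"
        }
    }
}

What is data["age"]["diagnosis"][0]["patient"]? "P87038"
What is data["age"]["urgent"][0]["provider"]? "Dr. Smith"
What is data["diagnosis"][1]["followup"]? True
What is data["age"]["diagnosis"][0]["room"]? "205"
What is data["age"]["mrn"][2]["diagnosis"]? "Flu"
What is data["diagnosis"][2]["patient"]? "P21146"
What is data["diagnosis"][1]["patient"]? "P68631"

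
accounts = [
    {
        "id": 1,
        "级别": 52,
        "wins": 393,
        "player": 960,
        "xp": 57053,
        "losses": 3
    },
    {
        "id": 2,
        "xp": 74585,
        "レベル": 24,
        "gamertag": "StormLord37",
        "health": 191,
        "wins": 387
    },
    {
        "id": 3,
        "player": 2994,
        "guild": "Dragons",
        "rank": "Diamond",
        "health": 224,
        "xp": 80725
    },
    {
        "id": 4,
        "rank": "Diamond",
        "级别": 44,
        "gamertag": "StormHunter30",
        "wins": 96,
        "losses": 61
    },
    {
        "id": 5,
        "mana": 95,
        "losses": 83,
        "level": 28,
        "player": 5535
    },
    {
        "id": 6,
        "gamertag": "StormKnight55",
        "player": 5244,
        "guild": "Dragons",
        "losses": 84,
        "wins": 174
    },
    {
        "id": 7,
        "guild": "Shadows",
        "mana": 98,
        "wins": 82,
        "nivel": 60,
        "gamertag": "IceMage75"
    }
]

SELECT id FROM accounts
[1, 2, 3, 4, 5, 6, 7]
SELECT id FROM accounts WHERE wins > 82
[1, 2, 4, 6]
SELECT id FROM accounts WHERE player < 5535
[1, 3, 6]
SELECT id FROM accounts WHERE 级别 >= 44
[1, 4]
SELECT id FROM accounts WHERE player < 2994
[1]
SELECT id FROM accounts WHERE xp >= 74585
[2, 3]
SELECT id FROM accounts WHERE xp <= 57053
[1]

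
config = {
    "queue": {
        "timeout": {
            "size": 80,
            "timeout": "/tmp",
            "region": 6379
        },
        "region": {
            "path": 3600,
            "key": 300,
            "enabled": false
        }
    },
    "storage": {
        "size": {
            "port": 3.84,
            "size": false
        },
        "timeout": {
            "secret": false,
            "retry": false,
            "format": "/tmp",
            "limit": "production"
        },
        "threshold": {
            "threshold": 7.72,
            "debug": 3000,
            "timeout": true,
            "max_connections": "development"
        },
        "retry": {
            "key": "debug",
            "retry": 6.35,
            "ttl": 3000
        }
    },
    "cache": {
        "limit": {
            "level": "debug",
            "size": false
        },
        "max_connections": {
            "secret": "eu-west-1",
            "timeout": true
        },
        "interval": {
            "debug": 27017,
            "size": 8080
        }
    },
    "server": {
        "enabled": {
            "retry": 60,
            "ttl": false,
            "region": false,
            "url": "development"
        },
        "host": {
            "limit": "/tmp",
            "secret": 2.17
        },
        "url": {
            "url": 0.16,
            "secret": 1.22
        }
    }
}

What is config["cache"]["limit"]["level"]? "debug"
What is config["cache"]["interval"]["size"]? 8080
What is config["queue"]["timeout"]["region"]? 6379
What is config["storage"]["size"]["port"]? 3.84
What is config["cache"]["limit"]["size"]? False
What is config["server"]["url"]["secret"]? 1.22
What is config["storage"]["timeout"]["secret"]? False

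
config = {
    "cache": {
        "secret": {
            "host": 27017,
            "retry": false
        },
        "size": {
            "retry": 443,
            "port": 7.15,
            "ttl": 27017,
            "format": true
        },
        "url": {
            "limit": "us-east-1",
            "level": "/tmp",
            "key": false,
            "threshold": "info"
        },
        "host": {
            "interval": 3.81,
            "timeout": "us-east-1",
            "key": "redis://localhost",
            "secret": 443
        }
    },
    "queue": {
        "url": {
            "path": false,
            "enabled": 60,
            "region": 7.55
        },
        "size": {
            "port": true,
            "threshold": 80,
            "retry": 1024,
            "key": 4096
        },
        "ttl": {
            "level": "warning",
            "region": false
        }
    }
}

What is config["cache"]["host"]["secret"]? 443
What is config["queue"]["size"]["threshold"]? 80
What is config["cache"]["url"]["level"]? "/tmp"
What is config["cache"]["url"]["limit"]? "us-east-1"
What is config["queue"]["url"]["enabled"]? 60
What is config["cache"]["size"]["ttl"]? 27017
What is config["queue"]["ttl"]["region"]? False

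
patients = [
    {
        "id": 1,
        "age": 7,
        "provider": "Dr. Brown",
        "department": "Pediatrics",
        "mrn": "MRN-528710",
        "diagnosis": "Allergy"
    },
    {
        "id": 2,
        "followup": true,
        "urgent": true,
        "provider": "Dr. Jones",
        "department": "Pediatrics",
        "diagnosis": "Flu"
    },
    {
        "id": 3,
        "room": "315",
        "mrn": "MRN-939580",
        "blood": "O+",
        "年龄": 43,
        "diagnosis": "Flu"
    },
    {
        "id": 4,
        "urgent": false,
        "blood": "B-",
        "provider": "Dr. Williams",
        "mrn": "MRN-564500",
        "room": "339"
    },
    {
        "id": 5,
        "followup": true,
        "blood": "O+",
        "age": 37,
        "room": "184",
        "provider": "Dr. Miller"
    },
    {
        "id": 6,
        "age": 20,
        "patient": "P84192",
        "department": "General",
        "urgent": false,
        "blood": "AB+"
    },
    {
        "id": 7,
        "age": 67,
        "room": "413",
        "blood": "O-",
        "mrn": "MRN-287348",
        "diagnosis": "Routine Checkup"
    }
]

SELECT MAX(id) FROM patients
7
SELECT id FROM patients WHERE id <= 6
[1, 2, 3, 4, 5, 6]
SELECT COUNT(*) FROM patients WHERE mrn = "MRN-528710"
1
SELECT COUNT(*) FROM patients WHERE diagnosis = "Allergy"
1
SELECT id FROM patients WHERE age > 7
[5, 6, 7]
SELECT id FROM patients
[1, 2, 3, 4, 5, 6, 7]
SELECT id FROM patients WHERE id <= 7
[1, 2, 3, 4, 5, 6, 7]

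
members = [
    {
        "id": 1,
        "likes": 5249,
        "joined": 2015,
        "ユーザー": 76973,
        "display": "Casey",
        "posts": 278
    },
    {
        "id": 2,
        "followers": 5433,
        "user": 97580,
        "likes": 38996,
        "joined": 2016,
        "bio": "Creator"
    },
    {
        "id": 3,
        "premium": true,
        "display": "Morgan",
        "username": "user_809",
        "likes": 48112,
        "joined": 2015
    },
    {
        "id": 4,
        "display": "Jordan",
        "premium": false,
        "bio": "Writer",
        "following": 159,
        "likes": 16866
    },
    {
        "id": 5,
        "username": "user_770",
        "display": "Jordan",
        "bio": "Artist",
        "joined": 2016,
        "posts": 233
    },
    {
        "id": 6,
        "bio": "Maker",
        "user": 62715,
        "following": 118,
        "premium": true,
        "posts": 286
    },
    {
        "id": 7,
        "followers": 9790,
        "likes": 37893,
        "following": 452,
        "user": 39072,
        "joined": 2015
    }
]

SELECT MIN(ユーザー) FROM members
76973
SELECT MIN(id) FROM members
1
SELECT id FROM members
[1, 2, 3, 4, 5, 6, 7]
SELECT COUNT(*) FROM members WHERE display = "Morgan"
1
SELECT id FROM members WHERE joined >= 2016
[2, 5]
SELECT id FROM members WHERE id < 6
[1, 2, 3, 4, 5]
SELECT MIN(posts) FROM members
233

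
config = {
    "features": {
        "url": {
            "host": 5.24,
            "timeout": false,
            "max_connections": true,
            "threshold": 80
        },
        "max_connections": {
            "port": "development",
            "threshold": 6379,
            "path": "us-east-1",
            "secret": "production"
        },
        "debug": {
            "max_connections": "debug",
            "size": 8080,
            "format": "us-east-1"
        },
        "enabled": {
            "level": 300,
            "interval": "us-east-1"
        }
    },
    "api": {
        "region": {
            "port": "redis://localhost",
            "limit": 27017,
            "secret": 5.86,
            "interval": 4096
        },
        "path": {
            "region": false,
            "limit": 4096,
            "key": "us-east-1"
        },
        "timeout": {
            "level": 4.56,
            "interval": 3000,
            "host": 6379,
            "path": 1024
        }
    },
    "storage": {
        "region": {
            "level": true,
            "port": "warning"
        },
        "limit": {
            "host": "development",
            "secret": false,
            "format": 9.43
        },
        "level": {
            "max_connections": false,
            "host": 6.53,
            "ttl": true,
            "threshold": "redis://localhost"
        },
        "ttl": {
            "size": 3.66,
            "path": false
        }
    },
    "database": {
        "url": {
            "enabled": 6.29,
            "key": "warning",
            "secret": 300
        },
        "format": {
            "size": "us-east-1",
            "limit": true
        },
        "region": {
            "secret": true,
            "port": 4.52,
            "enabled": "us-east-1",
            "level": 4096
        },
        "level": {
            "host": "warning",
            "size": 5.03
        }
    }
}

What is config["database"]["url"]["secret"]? 300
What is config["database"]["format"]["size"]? "us-east-1"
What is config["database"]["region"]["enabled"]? "us-east-1"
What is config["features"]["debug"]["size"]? 8080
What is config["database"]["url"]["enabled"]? 6.29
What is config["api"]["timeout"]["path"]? 1024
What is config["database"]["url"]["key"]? "warning"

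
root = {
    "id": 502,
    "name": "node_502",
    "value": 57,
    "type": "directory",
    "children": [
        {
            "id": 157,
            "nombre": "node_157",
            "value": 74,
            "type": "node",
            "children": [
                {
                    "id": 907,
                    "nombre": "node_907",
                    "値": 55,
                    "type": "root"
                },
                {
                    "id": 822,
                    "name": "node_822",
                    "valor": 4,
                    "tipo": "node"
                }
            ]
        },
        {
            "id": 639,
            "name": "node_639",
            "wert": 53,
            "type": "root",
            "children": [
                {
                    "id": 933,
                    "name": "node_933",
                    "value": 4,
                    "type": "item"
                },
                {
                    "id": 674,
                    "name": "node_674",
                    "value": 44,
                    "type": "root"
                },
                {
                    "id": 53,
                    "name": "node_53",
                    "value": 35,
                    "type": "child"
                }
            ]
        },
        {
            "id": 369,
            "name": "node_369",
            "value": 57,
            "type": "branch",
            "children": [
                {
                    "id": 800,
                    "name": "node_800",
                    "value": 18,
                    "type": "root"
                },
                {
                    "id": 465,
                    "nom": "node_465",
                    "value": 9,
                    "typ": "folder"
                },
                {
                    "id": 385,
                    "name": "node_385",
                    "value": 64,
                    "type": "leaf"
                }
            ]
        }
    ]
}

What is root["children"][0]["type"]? "node"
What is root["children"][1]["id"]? 639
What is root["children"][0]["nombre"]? "node_157"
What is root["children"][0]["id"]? 157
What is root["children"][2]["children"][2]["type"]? "leaf"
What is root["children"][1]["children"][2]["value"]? 35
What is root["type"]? "directory"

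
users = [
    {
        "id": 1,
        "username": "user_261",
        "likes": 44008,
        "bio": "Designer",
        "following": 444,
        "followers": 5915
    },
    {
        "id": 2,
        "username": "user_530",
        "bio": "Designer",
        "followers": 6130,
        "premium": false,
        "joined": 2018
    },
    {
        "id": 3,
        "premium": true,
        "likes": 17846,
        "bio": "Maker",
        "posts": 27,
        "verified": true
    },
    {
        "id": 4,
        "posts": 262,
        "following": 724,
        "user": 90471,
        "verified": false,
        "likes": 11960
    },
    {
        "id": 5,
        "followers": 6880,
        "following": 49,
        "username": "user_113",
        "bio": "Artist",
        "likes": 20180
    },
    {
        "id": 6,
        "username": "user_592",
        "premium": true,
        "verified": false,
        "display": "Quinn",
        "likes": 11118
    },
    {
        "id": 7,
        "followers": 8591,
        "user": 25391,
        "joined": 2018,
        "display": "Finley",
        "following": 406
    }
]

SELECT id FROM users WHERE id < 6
[1, 2, 3, 4, 5]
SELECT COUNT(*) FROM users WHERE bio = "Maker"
1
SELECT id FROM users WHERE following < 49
[]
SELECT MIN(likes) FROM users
11118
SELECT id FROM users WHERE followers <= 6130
[1, 2]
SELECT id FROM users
[1, 2, 3, 4, 5, 6, 7]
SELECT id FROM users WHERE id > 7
[]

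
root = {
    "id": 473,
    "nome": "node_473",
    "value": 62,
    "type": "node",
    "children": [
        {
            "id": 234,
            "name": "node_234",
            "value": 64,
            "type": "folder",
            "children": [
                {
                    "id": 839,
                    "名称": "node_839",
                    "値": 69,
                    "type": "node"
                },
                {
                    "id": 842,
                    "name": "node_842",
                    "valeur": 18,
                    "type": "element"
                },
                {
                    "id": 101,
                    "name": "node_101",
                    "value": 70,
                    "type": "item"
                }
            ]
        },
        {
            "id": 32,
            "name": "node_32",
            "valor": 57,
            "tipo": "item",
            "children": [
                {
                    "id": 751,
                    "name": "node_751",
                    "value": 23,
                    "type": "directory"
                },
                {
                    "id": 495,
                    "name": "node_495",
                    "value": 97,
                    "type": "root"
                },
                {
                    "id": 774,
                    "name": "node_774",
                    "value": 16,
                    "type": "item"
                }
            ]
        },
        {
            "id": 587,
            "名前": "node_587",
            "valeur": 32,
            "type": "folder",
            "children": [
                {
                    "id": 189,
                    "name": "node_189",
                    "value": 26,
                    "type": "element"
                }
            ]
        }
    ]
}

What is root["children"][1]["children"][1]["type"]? "root"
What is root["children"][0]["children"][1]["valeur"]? 18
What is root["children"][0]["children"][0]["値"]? 69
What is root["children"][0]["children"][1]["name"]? "node_842"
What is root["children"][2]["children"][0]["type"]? "element"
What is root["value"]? 62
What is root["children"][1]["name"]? "node_32"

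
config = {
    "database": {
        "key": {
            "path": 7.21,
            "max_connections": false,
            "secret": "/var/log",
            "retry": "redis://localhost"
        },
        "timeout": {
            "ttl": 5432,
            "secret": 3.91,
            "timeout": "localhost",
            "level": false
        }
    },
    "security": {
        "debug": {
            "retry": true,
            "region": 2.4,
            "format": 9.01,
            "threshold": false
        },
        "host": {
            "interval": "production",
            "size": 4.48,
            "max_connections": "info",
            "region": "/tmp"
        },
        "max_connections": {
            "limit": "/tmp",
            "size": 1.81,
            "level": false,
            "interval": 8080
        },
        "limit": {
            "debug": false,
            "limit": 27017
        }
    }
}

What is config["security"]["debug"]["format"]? 9.01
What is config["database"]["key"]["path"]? 7.21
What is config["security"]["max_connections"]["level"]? False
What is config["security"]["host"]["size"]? 4.48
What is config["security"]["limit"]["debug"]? False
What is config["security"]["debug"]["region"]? 2.4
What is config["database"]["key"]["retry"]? "redis://localhost"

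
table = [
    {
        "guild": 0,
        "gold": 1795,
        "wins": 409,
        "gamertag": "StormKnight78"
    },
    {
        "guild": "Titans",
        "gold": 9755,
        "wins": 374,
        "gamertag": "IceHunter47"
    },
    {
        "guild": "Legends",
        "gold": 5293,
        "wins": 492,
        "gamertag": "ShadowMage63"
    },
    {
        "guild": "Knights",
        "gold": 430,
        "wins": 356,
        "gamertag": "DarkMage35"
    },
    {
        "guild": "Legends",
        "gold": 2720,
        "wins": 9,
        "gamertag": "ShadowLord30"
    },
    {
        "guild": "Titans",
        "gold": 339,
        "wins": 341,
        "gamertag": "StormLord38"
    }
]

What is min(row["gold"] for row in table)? 339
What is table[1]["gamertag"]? "IceHunter47"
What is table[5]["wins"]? 341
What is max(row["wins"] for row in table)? 492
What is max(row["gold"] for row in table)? 9755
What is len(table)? 6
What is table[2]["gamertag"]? "ShadowMage63"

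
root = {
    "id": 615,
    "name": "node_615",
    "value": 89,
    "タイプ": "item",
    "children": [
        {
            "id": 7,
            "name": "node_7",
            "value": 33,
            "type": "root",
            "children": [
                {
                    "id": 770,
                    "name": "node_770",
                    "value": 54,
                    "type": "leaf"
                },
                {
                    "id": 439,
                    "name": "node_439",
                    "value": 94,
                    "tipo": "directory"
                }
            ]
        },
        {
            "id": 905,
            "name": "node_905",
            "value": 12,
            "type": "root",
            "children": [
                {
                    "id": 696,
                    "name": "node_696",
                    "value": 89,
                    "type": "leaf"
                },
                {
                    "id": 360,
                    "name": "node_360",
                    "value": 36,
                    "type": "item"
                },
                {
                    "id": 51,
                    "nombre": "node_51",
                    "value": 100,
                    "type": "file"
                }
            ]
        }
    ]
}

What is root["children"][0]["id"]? 7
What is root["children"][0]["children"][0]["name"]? "node_770"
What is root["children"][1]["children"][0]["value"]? 89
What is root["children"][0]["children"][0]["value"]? 54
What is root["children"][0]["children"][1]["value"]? 94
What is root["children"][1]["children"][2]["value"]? 100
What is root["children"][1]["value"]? 12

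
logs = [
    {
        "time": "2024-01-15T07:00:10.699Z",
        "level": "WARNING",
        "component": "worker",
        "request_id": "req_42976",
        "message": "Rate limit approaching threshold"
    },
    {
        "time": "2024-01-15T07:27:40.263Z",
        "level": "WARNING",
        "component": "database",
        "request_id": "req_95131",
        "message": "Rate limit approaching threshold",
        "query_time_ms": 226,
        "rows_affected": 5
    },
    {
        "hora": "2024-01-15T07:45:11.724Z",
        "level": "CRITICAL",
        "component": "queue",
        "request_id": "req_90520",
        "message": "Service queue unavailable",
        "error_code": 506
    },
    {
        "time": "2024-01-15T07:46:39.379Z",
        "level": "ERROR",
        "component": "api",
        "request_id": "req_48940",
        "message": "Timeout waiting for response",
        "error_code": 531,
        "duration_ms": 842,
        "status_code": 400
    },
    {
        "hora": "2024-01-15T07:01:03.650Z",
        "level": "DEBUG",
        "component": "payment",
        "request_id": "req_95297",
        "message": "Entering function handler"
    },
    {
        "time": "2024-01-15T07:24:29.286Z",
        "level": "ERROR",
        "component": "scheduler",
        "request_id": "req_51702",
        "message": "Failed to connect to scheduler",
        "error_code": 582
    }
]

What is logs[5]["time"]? "2024-01-15T07:24:29.286Z"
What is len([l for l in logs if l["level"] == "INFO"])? 0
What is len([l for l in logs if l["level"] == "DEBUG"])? 1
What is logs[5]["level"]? "ERROR"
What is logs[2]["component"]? "queue"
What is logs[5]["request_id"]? "req_51702"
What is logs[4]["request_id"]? "req_95297"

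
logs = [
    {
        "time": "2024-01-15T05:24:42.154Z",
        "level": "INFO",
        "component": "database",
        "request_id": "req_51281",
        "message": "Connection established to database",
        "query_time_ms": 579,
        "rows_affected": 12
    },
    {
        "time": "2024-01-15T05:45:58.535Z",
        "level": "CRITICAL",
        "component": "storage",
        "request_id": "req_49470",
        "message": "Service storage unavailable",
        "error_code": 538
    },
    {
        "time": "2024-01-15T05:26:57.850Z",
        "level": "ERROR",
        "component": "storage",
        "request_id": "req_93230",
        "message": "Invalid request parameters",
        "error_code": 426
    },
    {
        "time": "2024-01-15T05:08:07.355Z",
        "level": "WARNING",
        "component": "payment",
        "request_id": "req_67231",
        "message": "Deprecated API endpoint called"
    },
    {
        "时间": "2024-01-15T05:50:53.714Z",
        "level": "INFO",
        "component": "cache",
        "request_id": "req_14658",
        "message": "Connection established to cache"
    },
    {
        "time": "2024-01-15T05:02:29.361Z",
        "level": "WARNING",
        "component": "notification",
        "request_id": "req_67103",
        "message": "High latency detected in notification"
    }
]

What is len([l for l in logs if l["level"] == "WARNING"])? 2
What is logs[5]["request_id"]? "req_67103"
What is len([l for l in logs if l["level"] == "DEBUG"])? 0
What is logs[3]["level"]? "WARNING"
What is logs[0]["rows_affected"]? 12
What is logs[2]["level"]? "ERROR"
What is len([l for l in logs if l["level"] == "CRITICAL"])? 1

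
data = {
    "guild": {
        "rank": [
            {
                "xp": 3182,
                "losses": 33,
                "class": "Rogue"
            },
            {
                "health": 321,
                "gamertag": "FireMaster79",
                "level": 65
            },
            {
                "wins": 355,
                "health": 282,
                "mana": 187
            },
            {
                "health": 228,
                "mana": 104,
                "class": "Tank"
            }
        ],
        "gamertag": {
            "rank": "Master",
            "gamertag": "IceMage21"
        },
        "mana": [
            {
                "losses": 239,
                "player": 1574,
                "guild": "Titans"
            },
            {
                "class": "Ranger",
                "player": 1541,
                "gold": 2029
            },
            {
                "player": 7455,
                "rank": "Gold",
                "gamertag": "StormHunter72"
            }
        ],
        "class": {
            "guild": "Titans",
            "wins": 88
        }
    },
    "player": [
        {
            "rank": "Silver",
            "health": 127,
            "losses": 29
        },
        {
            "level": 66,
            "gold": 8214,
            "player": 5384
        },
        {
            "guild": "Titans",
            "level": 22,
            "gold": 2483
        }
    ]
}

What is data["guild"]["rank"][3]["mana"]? 104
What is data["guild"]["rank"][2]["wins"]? 355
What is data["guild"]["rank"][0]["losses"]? 33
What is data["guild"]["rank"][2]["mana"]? 187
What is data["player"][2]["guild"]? "Titans"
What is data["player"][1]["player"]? 5384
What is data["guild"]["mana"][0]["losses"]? 239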